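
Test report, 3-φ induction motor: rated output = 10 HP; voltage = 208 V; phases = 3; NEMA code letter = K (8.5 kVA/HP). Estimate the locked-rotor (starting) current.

236 A

S_LR = 8.5 × 10 = 85 kVA
I_LR = S_LR/(√3·V_L) = 85000/(1.732×208) = 236 A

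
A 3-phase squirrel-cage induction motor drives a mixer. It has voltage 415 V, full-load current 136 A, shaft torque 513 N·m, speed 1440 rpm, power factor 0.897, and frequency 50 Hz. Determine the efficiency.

88.2 %

ω = 2π × 1440/60 = 150.8 rad/s; P_out = τω = 513 × 150.8 = 77360 W
P_in = √3·V_L·I_L·cosφ = 1.732 × 415 × 136 × 0.897 = 87685 W
η = P_out / P_in = 77360 / 87685 = 0.882 = 88.2%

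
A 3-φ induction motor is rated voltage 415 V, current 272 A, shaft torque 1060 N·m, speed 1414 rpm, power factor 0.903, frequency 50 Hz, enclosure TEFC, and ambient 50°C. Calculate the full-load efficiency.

88.9 %

ω = 2π × 1414/60 = 148.1 rad/s; P_out = τω = 1060 × 148.1 = 156986 W
P_in = √3·V_L·I_L·cosφ = 1.732 × 415 × 272 × 0.903 = 176544 W
η = P_out / P_in = 156986 / 176544 = 0.889 = 88.9%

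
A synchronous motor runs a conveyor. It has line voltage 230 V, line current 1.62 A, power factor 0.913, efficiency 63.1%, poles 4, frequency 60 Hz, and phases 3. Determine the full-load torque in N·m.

1.97 N·m

P_in = √3·V·I·cosφ = 1.732 × 230 × 1.62 × 0.913 = 589 W
P_out = η·P_in = 0.631 × 589 = 372 W
n = n_s = 120×60/4 = 1800 rpm (synchronous)
ω = 2π×1800/60 = 188.5 rad/s
τ = P_out/ω = 372/188.5 = 1.97 N·m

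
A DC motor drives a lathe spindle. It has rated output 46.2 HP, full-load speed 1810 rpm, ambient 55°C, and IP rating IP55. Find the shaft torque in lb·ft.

134 lb·ft

P_out = 46.2 × 746 = 34465 W
ω = 2π × 1810/60 = 189.5 rad/s
τ = P_out/ω = 34465/189.5 = 181.9 N·m
In lb·ft: 181.9/1.356 = 134 lb·ft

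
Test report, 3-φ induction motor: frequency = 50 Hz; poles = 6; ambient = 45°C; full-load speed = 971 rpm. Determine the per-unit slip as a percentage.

2.90 %

n_s = 120f/p = 120×50/6 = 1000 rpm
s = (n_s − n)/n_s = (1000 − 971)/1000 = 0.0290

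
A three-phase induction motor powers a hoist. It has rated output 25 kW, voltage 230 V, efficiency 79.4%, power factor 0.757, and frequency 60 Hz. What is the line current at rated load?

104 A

P_out = 25 kW = 25000 W
P_in = P_out / η = 25000 / 0.794 = 31486 W
I_L = P_in / (√3·V_L·cosφ) = 31486 / (1.732 × 230 × 0.757) = 104 A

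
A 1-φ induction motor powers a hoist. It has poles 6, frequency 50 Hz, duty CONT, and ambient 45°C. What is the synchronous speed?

1000 rpm

n_s = 120f/p = 120×50/6 = 1000 rpm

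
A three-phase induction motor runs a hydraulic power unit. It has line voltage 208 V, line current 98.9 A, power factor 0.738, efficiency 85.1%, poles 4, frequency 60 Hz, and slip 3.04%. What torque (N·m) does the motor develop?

P_in = √3·V·I·cosφ = 1.732 × 208 × 98.9 × 0.738 = 26294 W
P_out = η·P_in = 0.851 × 26294 = 22376 W
n_s = 120×60/4 = 1800 rpm; n = 1800×(1−0.0304) = 1745 rpm
ω = 2π×1745/60 = 182.7 rad/s
τ = P_out/ω = 22376/182.7 = 122 N·m

122 N·m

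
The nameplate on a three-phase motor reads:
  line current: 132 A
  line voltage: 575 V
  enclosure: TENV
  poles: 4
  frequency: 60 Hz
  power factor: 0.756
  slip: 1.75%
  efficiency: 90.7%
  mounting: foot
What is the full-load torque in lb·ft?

359 lb·ft

P_in = √3·V·I·cosφ = 1.732 × 575 × 132 × 0.756 = 99383 W
P_out = η·P_in = 0.907 × 99383 = 90140 W
n_s = 120×60/4 = 1800 rpm; n = 1800×(1−0.0175) = 1769 rpm
ω = 2π×1769/60 = 185.2 rad/s
τ = P_out/ω = 90140/185.2 = 486.7 N·m
In lb·ft: 486.7/1.356 = 359 lb·ft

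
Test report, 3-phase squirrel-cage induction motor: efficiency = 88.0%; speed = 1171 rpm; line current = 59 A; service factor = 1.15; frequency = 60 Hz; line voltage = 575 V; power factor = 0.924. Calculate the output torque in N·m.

390 N·m

P_in = √3·V·I·cosφ = 1.732 × 575 × 59 × 0.924 = 54292 W
P_out = η·P_in = 0.88 × 54292 = 47777 W
n = 1171 rpm
ω = 2π×1171/60 = 122.6 rad/s
τ = P_out/ω = 47777/122.6 = 390 N·m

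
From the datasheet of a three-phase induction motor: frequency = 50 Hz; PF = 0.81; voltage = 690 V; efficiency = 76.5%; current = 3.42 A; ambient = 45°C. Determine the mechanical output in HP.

P_in = √3·V·I·cosφ = 1.732 × 690 × 3.42 × 0.81 = 3311 W
P_out = η·P_in = 0.765 × 3311 = 2533 W
= 2533/746 = 3.4 HP

3.4 HP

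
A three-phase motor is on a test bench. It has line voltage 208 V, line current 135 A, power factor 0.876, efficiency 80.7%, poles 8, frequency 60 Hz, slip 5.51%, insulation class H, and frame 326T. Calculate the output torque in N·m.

P_in = √3·V·I·cosφ = 1.732 × 208 × 135 × 0.876 = 42604 W
P_out = η·P_in = 0.807 × 42604 = 34381 W
n_s = 120×60/8 = 900 rpm; n = 900×(1−0.0551) = 850 rpm
ω = 2π×850/60 = 89.01 rad/s
τ = P_out/ω = 34381/89.01 = 386 N·m

386 N·m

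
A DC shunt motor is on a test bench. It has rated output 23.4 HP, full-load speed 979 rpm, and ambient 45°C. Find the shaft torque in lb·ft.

P_out = 23.4 × 746 = 17456 W
ω = 2π × 979/60 = 102.5 rad/s
τ = P_out/ω = 17456/102.5 = 170.3 N·m
In lb·ft: 170.3/1.356 = 126 lb·ft

126 lb·ft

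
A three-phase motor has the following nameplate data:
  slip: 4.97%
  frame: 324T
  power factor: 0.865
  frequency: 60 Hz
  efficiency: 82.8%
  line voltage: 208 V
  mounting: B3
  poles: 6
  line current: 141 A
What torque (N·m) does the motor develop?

P_in = √3·V·I·cosφ = 1.732 × 208 × 141 × 0.865 = 43939 W
P_out = η·P_in = 0.828 × 43939 = 36381 W
n_s = 120×60/6 = 1200 rpm; n = 1200×(1−0.0497) = 1140 rpm
ω = 2π×1140/60 = 119.4 rad/s
τ = P_out/ω = 36381/119.4 = 305 N·m

305 N·m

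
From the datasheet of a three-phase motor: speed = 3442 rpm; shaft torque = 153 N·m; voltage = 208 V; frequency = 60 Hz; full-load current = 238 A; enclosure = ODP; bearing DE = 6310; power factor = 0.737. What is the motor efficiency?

87.3 %

ω = 2π × 3442/60 = 360.4 rad/s; P_out = τω = 153 × 360.4 = 55141 W
P_in = √3·V_L·I_L·cosφ = 1.732 × 208 × 238 × 0.737 = 63191 W
η = P_out / P_in = 55141 / 63191 = 0.873 = 87.3%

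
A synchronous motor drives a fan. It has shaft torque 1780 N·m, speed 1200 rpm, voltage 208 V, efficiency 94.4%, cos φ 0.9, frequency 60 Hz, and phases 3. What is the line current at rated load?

ω = 2π×1200/60 = 125.7 rad/s; P_out = τω = 1780 × 125.7 = 223746 W
P_in = P_out / η = 223746 / 0.944 = 237019 W
I_L = P_in / (√3·V_L·cosφ) = 237019 / (1.732 × 208 × 0.9) = 731 A

731 A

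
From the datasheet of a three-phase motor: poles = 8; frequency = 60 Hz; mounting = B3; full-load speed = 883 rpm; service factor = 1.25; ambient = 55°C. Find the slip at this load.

n_s = 120f/p = 120×60/8 = 900 rpm
s = (n_s − n)/n_s = (900 − 883)/900 = 0.0189

1.9 %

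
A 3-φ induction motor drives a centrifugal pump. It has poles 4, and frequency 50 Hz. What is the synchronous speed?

1500 rpm

n_s = 120f/p = 120×50/4 = 1500 rpm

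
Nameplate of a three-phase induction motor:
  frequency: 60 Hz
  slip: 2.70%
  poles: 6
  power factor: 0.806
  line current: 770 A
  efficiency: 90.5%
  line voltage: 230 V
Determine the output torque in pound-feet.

1350 lb·ft

P_in = √3·V·I·cosφ = 1.732 × 230 × 770 × 0.806 = 247230 W
P_out = η·P_in = 0.905 × 247230 = 223743 W
n_s = 120×60/6 = 1200 rpm; n = 1200×(1−0.027) = 1168 rpm
ω = 2π×1168/60 = 122.3 rad/s
τ = P_out/ω = 223743/122.3 = 1829 N·m
In lb·ft: 1829/1.356 = 1350 lb·ft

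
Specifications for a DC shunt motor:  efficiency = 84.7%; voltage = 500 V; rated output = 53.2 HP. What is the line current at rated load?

93.7 A

P_out = 53.2 × 746 = 39687 W
P_in = P_out / η = 39687 / 0.847 = 46856 W
I = P_in / V = 46856 / 500 = 93.7 A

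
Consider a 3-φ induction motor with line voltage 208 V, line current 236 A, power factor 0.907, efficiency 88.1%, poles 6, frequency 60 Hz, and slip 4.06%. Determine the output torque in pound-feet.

P_in = √3·V·I·cosφ = 1.732 × 208 × 236 × 0.907 = 77114 W
P_out = η·P_in = 0.881 × 77114 = 67937 W
n_s = 120×60/6 = 1200 rpm; n = 1200×(1−0.0406) = 1151 rpm
ω = 2π×1151/60 = 120.5 rad/s
τ = P_out/ω = 67937/120.5 = 563.8 N·m
In lb·ft: 563.8/1.356 = 416 lb·ft

416 lb·ft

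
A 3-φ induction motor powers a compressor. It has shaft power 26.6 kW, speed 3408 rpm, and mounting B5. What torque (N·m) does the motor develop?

74.5 N·m

ω = 2π × 3408/60 = 356.9 rad/s
τ = P/ω = 26600/356.9 = 74.5 N·m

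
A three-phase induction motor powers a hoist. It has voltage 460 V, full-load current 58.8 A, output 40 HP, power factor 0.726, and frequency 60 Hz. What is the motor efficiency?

87.7 %

P_out = 40 × 746 = 29840 W
P_in = √3·V_L·I_L·cosφ = 1.732 × 460 × 58.8 × 0.726 = 34011 W
η = P_out / P_in = 29840 / 34011 = 0.877 = 87.7%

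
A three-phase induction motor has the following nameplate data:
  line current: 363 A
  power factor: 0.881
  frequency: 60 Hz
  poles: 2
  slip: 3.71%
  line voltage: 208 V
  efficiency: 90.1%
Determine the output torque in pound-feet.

211 lb·ft

P_in = √3·V·I·cosφ = 1.732 × 208 × 363 × 0.881 = 115211 W
P_out = η·P_in = 0.901 × 115211 = 103805 W
n_s = 120×60/2 = 3600 rpm; n = 3600×(1−0.0371) = 3466 rpm
ω = 2π×3466/60 = 363 rad/s
τ = P_out/ω = 103805/363 = 286 N·m
In lb·ft: 286/1.356 = 211 lb·ft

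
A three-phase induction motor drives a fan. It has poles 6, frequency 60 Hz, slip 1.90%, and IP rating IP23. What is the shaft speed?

1177 rpm

n_s = 120f/p = 120×60/6 = 1200 rpm
n = n_s(1 − s) = 1200 × (1 − 0.019) = 1177 rpm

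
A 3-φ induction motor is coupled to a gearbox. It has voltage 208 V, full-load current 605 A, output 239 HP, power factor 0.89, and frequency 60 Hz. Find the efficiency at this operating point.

P_out = 239 × 746 = 178294 W
P_in = √3·V_L·I_L·cosφ = 1.732 × 208 × 605 × 0.89 = 193980 W
η = P_out / P_in = 178294 / 193980 = 0.919 = 91.9%

91.9 %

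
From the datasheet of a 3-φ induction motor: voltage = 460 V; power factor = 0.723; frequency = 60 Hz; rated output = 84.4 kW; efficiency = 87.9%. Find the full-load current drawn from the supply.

P_out = 84.4 kW = 84400 W
P_in = P_out / η = 84400 / 0.879 = 96018 W
I_L = P_in / (√3·V_L·cosφ) = 96018 / (1.732 × 460 × 0.723) = 167 A

167 A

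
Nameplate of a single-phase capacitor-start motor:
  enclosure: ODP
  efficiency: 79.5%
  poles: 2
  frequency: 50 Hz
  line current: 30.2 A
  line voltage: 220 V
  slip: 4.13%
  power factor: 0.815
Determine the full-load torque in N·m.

P_in = V·I·cosφ = 220 × 30.2 × 0.815 = 5415 W
P_out = η·P_in = 0.795 × 5415 = 4305 W
n_s = 120×50/2 = 3000 rpm; n = 3000×(1−0.0413) = 2876 rpm
ω = 2π×2876/60 = 301.2 rad/s
τ = P_out/ω = 4305/301.2 = 14.3 N·m

14.3 N·m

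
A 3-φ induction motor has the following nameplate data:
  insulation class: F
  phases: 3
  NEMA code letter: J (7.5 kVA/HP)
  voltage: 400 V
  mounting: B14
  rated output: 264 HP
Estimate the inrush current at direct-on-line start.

S_LR = 7.5 × 264 = 1980 kVA
I_LR = S_LR/(√3·V_L) = 1980000/(1.732×400) = 2860 A

2860 A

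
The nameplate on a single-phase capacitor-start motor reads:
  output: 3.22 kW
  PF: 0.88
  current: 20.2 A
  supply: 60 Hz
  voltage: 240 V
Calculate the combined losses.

P_in = V·I·cosφ = 240×20.2×0.88 = 4266 W
P_out = 3220 W
Losses = P_in − P_out = 4266 − 3220 = 1046 W

1.05 kW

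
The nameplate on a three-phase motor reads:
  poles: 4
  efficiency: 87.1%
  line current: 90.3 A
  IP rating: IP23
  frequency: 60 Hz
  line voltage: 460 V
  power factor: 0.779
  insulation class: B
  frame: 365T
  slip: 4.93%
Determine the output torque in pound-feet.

P_in = √3·V·I·cosφ = 1.732 × 460 × 90.3 × 0.779 = 56044 W
P_out = η·P_in = 0.871 × 56044 = 48814 W
n_s = 120×60/4 = 1800 rpm; n = 1800×(1−0.0493) = 1711 rpm
ω = 2π×1711/60 = 179.2 rad/s
τ = P_out/ω = 48814/179.2 = 272.4 N·m
In lb·ft: 272.4/1.356 = 201 lb·ft

201 lb·ft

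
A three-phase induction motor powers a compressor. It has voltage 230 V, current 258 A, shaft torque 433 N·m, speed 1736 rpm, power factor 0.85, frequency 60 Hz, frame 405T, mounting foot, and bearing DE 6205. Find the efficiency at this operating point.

90.1 %

ω = 2π × 1736/60 = 181.8 rad/s; P_out = τω = 433 × 181.8 = 78719 W
P_in = √3·V_L·I_L·cosφ = 1.732 × 230 × 258 × 0.85 = 87360 W
η = P_out / P_in = 78719 / 87360 = 0.901 = 90.1%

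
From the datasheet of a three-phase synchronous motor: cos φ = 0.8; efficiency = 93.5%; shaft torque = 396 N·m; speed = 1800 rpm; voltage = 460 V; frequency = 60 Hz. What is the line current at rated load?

ω = 2π×1800/60 = 188.5 rad/s; P_out = τω = 396 × 188.5 = 74646 W
P_in = P_out / η = 74646 / 0.935 = 79835 W
I_L = P_in / (√3·V_L·cosφ) = 79835 / (1.732 × 460 × 0.8) = 125 A

125 A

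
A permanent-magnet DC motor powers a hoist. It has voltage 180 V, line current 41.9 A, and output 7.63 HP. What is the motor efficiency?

75.5 %

P_out = 7.63 × 746 = 5692 W
P_in = V·I = 180 × 41.9 = 7542 W
η = P_out / P_in = 5692 / 7542 = 0.755 = 75.5%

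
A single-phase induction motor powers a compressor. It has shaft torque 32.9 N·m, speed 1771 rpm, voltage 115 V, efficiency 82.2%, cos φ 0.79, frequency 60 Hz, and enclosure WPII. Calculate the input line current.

ω = 2π×1771/60 = 185.5 rad/s; P_out = τω = 32.9 × 185.5 = 6103 W
P_in = P_out / η = 6103 / 0.822 = 7425 W
I = P_in / (V·cosφ) = 7425 / (115 × 0.79) = 81.7 A

81.7 A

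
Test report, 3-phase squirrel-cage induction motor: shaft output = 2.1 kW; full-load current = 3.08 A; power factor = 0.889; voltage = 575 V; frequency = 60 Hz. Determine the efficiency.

P_out = 2.1 kW = 2100 W
P_in = √3·V_L·I_L·cosφ = 1.732 × 575 × 3.08 × 0.889 = 2727 W
η = P_out / P_in = 2100 / 2727 = 0.770 = 77.0%

77.0 %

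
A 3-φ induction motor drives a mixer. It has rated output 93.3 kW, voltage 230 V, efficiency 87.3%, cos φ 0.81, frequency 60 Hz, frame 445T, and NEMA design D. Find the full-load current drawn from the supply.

P_out = 93.3 kW = 93300 W
P_in = P_out / η = 93300 / 0.873 = 106873 W
I_L = P_in / (√3·V_L·cosφ) = 106873 / (1.732 × 230 × 0.81) = 331 A

331 A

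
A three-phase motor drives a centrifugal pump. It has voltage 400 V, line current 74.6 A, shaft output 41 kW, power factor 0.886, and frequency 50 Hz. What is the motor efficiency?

P_out = 41 kW = 41000 W
P_in = √3·V_L·I_L·cosφ = 1.732 × 400 × 74.6 × 0.886 = 45791 W
η = P_out / P_in = 41000 / 45791 = 0.895 = 89.5%

89.5 %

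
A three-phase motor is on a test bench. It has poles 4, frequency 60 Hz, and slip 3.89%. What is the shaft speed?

1730 rpm

n_s = 120f/p = 120×60/4 = 1800 rpm
n = n_s(1 − s) = 1800 × (1 − 0.0389) = 1730 rpm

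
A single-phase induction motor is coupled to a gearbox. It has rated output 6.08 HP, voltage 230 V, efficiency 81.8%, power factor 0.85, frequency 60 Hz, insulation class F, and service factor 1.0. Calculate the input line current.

28.4 A

P_out = 6.08 × 746 = 4536 W
P_in = P_out / η = 4536 / 0.818 = 5545 W
I = P_in / (V·cosφ) = 5545 / (230 × 0.85) = 28.4 A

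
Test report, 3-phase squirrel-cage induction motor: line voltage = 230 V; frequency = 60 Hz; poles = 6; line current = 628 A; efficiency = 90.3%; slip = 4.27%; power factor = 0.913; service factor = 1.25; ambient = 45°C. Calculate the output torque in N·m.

1710 N·m

P_in = √3·V·I·cosφ = 1.732 × 230 × 628 × 0.913 = 228405 W
P_out = η·P_in = 0.903 × 228405 = 206250 W
n_s = 120×60/6 = 1200 rpm; n = 1200×(1−0.0427) = 1149 rpm
ω = 2π×1149/60 = 120.3 rad/s
τ = P_out/ω = 206250/120.3 = 1710 N·m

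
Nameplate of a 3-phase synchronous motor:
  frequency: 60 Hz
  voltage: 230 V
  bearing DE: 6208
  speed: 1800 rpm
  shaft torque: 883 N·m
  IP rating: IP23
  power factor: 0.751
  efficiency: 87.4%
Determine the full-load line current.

ω = 2π×1800/60 = 188.5 rad/s; P_out = τω = 883 × 188.5 = 166446 W
P_in = P_out / η = 166446 / 0.874 = 190442 W
I_L = P_in / (√3·V_L·cosφ) = 190442 / (1.732 × 230 × 0.751) = 637 A

637 A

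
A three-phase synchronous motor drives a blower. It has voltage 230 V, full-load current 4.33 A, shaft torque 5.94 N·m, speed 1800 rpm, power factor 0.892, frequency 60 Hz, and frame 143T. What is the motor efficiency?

72.8 %

ω = 2π × 1800/60 = 188.5 rad/s; P_out = τω = 5.94 × 188.5 = 1120 W
P_in = √3·V_L·I_L·cosφ = 1.732 × 230 × 4.33 × 0.892 = 1539 W
η = P_out / P_in = 1120 / 1539 = 0.728 = 72.8%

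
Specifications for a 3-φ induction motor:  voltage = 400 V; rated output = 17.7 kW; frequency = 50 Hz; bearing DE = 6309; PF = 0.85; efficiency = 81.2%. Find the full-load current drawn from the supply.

37 A

P_out = 17.7 kW = 17700 W
P_in = P_out / η = 17700 / 0.812 = 21798 W
I_L = P_in / (√3·V_L·cosφ) = 21798 / (1.732 × 400 × 0.85) = 37 A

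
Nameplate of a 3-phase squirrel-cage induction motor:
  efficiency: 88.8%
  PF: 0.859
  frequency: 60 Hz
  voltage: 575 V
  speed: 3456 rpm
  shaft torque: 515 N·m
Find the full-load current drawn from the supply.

245 A

ω = 2π×3456/60 = 361.9 rad/s; P_out = τω = 515 × 361.9 = 186379 W
P_in = P_out / η = 186379 / 0.888 = 209886 W
I_L = P_in / (√3·V_L·cosφ) = 209886 / (1.732 × 575 × 0.859) = 245 A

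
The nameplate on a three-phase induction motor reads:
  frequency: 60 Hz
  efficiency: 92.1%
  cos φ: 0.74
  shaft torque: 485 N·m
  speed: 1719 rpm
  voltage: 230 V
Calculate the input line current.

322 A

ω = 2π×1719/60 = 180 rad/s; P_out = τω = 485 × 180 = 87300 W
P_in = P_out / η = 87300 / 0.921 = 94788 W
I_L = P_in / (√3·V_L·cosφ) = 94788 / (1.732 × 230 × 0.74) = 322 A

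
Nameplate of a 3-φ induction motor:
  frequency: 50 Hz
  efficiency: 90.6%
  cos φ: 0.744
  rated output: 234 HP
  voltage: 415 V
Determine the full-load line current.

360 A

P_out = 234 × 746 = 174564 W
P_in = P_out / η = 174564 / 0.906 = 192675 W
I_L = P_in / (√3·V_L·cosφ) = 192675 / (1.732 × 415 × 0.744) = 360 A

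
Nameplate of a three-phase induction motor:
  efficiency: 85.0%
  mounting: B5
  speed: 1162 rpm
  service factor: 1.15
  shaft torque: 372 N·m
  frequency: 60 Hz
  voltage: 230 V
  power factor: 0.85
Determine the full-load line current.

157 A

ω = 2π×1162/60 = 121.7 rad/s; P_out = τω = 372 × 121.7 = 45272 W
P_in = P_out / η = 45272 / 0.850 = 53261 W
I_L = P_in / (√3·V_L·cosφ) = 53261 / (1.732 × 230 × 0.85) = 157 A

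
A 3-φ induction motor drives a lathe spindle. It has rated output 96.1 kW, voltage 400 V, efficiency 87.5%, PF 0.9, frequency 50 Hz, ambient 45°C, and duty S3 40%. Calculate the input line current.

176 A

P_out = 96.1 kW = 96100 W
P_in = P_out / η = 96100 / 0.875 = 109829 W
I_L = P_in / (√3·V_L·cosφ) = 109829 / (1.732 × 400 × 0.9) = 176 A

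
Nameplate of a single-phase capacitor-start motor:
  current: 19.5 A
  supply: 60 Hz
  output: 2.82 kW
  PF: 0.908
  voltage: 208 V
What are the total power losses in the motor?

P_in = V·I·cosφ = 208×19.5×0.908 = 3683 W
P_out = 2820 W
Losses = P_in − P_out = 3683 − 2820 = 863 W

863 W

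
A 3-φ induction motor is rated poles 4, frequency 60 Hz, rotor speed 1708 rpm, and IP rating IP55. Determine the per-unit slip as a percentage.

5.11 %

n_s = 120f/p = 120×60/4 = 1800 rpm
s = (n_s − n)/n_s = (1800 − 1708)/1800 = 0.0511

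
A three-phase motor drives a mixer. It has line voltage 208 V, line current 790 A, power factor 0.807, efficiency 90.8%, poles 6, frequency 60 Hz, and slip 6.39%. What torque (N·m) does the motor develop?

P_in = √3·V·I·cosφ = 1.732 × 208 × 790 × 0.807 = 229674 W
P_out = η·P_in = 0.908 × 229674 = 208544 W
n_s = 120×60/6 = 1200 rpm; n = 1200×(1−0.0639) = 1123 rpm
ω = 2π×1123/60 = 117.6 rad/s
τ = P_out/ω = 208544/117.6 = 1770 N·m

1770 N·m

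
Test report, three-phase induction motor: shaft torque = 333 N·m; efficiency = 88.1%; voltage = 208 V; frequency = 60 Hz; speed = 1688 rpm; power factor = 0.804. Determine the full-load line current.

ω = 2π×1688/60 = 176.8 rad/s; P_out = τω = 333 × 176.8 = 58874 W
P_in = P_out / η = 58874 / 0.881 = 66826 W
I_L = P_in / (√3·V_L·cosφ) = 66826 / (1.732 × 208 × 0.804) = 231 A

231 A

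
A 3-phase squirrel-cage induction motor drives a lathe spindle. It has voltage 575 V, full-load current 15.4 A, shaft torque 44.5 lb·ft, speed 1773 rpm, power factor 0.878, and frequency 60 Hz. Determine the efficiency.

83.2 %

τ = 44.5 lb·ft × 1.356 = 60.34 N·m
ω = 2π × 1773/60 = 185.7 rad/s; P_out = τω = 60.34 × 185.7 = 11205 W
P_in = √3·V_L·I_L·cosφ = 1.732 × 575 × 15.4 × 0.878 = 13466 W
η = P_out / P_in = 11205 / 13466 = 0.832 = 83.2%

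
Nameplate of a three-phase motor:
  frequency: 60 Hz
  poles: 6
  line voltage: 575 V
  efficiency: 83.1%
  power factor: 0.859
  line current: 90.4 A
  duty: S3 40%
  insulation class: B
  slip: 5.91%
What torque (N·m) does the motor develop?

544 N·m

P_in = √3·V·I·cosφ = 1.732 × 575 × 90.4 × 0.859 = 77335 W
P_out = η·P_in = 0.831 × 77335 = 64265 W
n_s = 120×60/6 = 1200 rpm; n = 1200×(1−0.0591) = 1129 rpm
ω = 2π×1129/60 = 118.2 rad/s
τ = P_out/ω = 64265/118.2 = 544 N·m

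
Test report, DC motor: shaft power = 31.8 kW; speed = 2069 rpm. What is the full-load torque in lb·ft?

ω = 2π × 2069/60 = 216.7 rad/s
τ = P/ω = 31800/216.7 = 146.7 N·m
In lb·ft: 146.7/1.356 = 108 lb·ft

108 lb·ft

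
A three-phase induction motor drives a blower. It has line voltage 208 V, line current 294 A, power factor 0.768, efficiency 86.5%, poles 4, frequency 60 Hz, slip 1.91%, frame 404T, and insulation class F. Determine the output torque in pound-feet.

281 lb·ft

P_in = √3·V·I·cosφ = 1.732 × 208 × 294 × 0.768 = 81343 W
P_out = η·P_in = 0.865 × 81343 = 70362 W
n_s = 120×60/4 = 1800 rpm; n = 1800×(1−0.0191) = 1766 rpm
ω = 2π×1766/60 = 184.9 rad/s
τ = P_out/ω = 70362/184.9 = 380.5 N·m
In lb·ft: 380.5/1.356 = 281 lb·ft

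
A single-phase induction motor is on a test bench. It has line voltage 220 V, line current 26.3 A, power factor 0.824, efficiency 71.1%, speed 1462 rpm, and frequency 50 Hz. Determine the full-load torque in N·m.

22.1 N·m

P_in = V·I·cosφ = 220 × 26.3 × 0.824 = 4768 W
P_out = η·P_in = 0.711 × 4768 = 3390 W
n = 1462 rpm
ω = 2π×1462/60 = 153.1 rad/s
τ = P_out/ω = 3390/153.1 = 22.1 N·m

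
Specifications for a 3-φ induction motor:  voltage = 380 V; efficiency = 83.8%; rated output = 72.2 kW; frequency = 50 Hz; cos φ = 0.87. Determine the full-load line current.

P_out = 72.2 kW = 72200 W
P_in = P_out / η = 72200 / 0.838 = 86158 W
I_L = P_in / (√3·V_L·cosφ) = 86158 / (1.732 × 380 × 0.87) = 150 A

150 A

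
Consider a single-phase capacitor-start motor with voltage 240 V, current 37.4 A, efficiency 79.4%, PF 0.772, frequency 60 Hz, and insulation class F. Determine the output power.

P_in = V·I·cosφ = 240 × 37.4 × 0.772 = 6929 W
P_out = η·P_in = 0.794 × 6929 = 5502 W

5.5 kW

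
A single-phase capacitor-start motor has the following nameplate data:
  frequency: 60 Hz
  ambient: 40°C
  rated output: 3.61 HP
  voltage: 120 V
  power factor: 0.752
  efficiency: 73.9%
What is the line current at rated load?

P_out = 3.61 × 746 = 2693 W
P_in = P_out / η = 2693 / 0.739 = 3644 W
I = P_in / (V·cosφ) = 3644 / (120 × 0.752) = 40.4 A

40.4 A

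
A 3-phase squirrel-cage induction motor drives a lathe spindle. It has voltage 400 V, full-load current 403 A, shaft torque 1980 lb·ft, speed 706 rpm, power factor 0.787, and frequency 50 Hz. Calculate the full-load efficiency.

90.3 %

τ = 1980 lb·ft × 1.356 = 2685 N·m
ω = 2π × 706/60 = 73.93 rad/s; P_out = τω = 2685 × 73.93 = 198502 W
P_in = √3·V_L·I_L·cosφ = 1.732 × 400 × 403 × 0.787 = 219729 W
η = P_out / P_in = 198502 / 219729 = 0.903 = 90.3%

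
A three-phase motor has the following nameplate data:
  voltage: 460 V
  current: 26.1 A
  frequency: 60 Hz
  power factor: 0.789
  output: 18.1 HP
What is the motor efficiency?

82.3 %

P_out = 18.1 × 746 = 13503 W
P_in = √3·V_L·I_L·cosφ = 1.732 × 460 × 26.1 × 0.789 = 16407 W
η = P_out / P_in = 13503 / 16407 = 0.823 = 82.3%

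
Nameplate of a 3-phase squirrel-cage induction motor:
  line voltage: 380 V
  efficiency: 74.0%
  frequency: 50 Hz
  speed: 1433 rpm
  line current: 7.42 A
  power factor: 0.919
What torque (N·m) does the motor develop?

22.1 N·m

P_in = √3·V·I·cosφ = 1.732 × 380 × 7.42 × 0.919 = 4488 W
P_out = η·P_in = 0.74 × 4488 = 3321 W
n = 1433 rpm
ω = 2π×1433/60 = 150.1 rad/s
τ = P_out/ω = 3321/150.1 = 22.1 N·m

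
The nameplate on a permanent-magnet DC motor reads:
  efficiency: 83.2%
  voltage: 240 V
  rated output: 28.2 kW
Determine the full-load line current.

P_out = 28.2 kW = 28200 W
P_in = P_out / η = 28200 / 0.832 = 33894 W
I = P_in / V = 33894 / 240 = 141 A

141 A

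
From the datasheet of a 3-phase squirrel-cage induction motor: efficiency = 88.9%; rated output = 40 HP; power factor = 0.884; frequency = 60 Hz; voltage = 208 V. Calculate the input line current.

105 A

P_out = 40 × 746 = 29840 W
P_in = P_out / η = 29840 / 0.889 = 33566 W
I_L = P_in / (√3·V_L·cosφ) = 33566 / (1.732 × 208 × 0.884) = 105 A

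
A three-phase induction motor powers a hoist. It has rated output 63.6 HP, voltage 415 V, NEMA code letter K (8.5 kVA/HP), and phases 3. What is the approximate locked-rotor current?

S_LR = 8.5 × 63.6 = 540.6 kVA
I_LR = S_LR/(√3·V_L) = 540600/(1.732×415) = 752 A

752 A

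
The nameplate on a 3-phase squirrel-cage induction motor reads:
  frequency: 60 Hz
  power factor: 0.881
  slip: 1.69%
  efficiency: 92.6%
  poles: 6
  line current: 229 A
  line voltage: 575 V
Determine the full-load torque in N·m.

1510 N·m

P_in = √3·V·I·cosφ = 1.732 × 575 × 229 × 0.881 = 200922 W
P_out = η·P_in = 0.926 × 200922 = 186054 W
n_s = 120×60/6 = 1200 rpm; n = 1200×(1−0.0169) = 1180 rpm
ω = 2π×1180/60 = 123.6 rad/s
τ = P_out/ω = 186054/123.6 = 1510 N·m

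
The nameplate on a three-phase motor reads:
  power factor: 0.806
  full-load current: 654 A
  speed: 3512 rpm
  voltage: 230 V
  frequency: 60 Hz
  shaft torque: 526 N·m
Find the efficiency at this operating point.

92.1 %

ω = 2π × 3512/60 = 367.8 rad/s; P_out = τω = 526 × 367.8 = 193463 W
P_in = √3·V_L·I_L·cosφ = 1.732 × 230 × 654 × 0.806 = 209985 W
η = P_out / P_in = 193463 / 209985 = 0.921 = 92.1%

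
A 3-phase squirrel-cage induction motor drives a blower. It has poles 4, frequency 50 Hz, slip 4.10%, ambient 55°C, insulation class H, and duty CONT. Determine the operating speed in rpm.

n_s = 120f/p = 120×50/4 = 1500 rpm
n = n_s(1 − s) = 1500 × (1 − 0.041) = 1438 rpm

1438 rpm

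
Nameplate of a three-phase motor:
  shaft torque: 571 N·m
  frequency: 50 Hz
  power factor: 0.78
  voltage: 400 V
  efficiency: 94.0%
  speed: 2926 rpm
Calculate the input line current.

ω = 2π×2926/60 = 306.4 rad/s; P_out = τω = 571 × 306.4 = 174954 W
P_in = P_out / η = 174954 / 0.940 = 186121 W
I_L = P_in / (√3·V_L·cosφ) = 186121 / (1.732 × 400 × 0.78) = 344 A

344 A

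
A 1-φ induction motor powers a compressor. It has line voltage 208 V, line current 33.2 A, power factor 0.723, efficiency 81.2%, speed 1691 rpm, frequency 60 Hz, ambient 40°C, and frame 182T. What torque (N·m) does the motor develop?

P_in = V·I·cosφ = 208 × 33.2 × 0.723 = 4993 W
P_out = η·P_in = 0.812 × 4993 = 4054 W
n = 1691 rpm
ω = 2π×1691/60 = 177.1 rad/s
τ = P_out/ω = 4054/177.1 = 22.9 N·m

22.9 N·m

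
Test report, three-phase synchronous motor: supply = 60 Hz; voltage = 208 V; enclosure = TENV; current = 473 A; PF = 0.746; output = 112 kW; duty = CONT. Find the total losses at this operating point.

P_in = √3·V·I·cosφ = 1.732×208×473×0.746 = 127119 W
P_out = 112000 W
Losses = P_in − P_out = 127119 − 112000 = 15119 W

15100 W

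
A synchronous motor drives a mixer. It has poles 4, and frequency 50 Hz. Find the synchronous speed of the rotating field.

n_s = 120f/p = 120×50/4 = 1500 rpm

1500 rpm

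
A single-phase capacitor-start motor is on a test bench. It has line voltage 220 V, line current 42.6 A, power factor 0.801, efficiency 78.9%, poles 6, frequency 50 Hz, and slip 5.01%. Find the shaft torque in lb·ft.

P_in = V·I·cosφ = 220 × 42.6 × 0.801 = 7507 W
P_out = η·P_in = 0.789 × 7507 = 5923 W
n_s = 120×50/6 = 1000 rpm; n = 1000×(1−0.0501) = 950 rpm
ω = 2π×950/60 = 99.48 rad/s
τ = P_out/ω = 5923/99.48 = 59.54 N·m
In lb·ft: 59.54/1.356 = 43.9 lb·ft

43.9 lb·ft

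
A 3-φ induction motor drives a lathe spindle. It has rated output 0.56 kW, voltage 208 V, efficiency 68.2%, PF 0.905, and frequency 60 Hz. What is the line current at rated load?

2.52 A

P_out = 0.56 kW = 560 W
P_in = P_out / η = 560 / 0.682 = 821 W
I_L = P_in / (√3·V_L·cosφ) = 821 / (1.732 × 208 × 0.905) = 2.52 A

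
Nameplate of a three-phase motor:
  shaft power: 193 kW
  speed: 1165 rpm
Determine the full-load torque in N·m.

1580 N·m

ω = 2π × 1165/60 = 122 rad/s
τ = P/ω = 193000/122 = 1580 N·m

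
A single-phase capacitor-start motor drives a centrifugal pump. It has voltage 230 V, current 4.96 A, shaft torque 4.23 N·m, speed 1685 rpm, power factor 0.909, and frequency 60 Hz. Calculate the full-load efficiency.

ω = 2π × 1685/60 = 176.5 rad/s; P_out = τω = 4.23 × 176.5 = 747 W
P_in = V·I·cosφ = 230 × 4.96 × 0.909 = 1037 W
η = P_out / P_in = 747 / 1037 = 0.720 = 72.0%

72.0 %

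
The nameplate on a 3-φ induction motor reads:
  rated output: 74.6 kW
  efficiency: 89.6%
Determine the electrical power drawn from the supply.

83.3 kW

P_out = 74600 W
P_in = P_out/η = 74600/0.896 = 83259 W = 83.3 kW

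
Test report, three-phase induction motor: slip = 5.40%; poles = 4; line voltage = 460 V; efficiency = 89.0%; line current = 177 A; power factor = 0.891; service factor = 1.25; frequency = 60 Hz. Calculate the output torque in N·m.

627 N·m

P_in = √3·V·I·cosφ = 1.732 × 460 × 177 × 0.891 = 125648 W
P_out = η·P_in = 0.89 × 125648 = 111827 W
n_s = 120×60/4 = 1800 rpm; n = 1800×(1−0.054) = 1703 rpm
ω = 2π×1703/60 = 178.3 rad/s
τ = P_out/ω = 111827/178.3 = 627 N·m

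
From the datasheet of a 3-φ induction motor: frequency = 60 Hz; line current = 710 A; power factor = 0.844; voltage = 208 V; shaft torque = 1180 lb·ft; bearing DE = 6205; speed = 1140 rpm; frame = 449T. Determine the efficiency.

88.5 %

τ = 1180 lb·ft × 1.356 = 1600 N·m
ω = 2π × 1140/60 = 119.4 rad/s; P_out = τω = 1600 × 119.4 = 191040 W
P_in = √3·V_L·I_L·cosφ = 1.732 × 208 × 710 × 0.844 = 215880 W
η = P_out / P_in = 191040 / 215880 = 0.885 = 88.5%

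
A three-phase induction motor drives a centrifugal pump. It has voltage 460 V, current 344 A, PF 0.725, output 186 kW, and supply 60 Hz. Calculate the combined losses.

P_in = √3·V·I·cosφ = 1.732×460×344×0.725 = 198702 W
P_out = 186000 W
Losses = P_in − P_out = 198702 − 186000 = 12702 W

12.7 kW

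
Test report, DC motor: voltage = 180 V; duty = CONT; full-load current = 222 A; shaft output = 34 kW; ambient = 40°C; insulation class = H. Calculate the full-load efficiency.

85.1 %

P_out = 34 kW = 34000 W
P_in = V·I = 180 × 222 = 39960 W
η = P_out / P_in = 34000 / 39960 = 0.851 = 85.1%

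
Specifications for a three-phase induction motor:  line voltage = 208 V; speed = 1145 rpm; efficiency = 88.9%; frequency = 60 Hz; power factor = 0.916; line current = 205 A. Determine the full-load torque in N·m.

502 N·m

P_in = √3·V·I·cosφ = 1.732 × 208 × 205 × 0.916 = 67649 W
P_out = η·P_in = 0.889 × 67649 = 60140 W
n = 1145 rpm
ω = 2π×1145/60 = 119.9 rad/s
τ = P_out/ω = 60140/119.9 = 502 N·m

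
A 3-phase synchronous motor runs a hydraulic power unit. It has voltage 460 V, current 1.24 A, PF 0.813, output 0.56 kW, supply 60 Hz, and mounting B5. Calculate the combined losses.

P_in = √3·V·I·cosφ = 1.732×460×1.24×0.813 = 803 W
P_out = 560 W
Losses = P_in − P_out = 803 − 560 = 243 W

243 W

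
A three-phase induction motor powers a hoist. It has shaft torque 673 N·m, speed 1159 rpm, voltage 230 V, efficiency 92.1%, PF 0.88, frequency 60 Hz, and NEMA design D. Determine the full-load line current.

253 A

ω = 2π×1159/60 = 121.4 rad/s; P_out = τω = 673 × 121.4 = 81702 W
P_in = P_out / η = 81702 / 0.921 = 88710 W
I_L = P_in / (√3·V_L·cosφ) = 88710 / (1.732 × 230 × 0.88) = 253 A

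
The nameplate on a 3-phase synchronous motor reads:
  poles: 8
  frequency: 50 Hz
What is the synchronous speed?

750 rpm

n_s = 120f/p = 120×50/8 = 750 rpm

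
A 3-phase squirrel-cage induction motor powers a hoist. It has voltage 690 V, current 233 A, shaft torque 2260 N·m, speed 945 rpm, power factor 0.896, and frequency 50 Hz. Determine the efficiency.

89.6 %

ω = 2π × 945/60 = 98.96 rad/s; P_out = τω = 2260 × 98.96 = 223650 W
P_in = √3·V_L·I_L·cosφ = 1.732 × 690 × 233 × 0.896 = 249494 W
η = P_out / P_in = 223650 / 249494 = 0.896 = 89.6%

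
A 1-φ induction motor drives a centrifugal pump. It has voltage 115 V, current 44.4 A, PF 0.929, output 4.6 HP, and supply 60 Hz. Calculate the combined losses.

P_in = V·I·cosφ = 115×44.4×0.929 = 4743 W
P_out = 4.6×746 = 3432 W
Losses = P_in − P_out = 4743 − 3432 = 1311 W

1.31 kW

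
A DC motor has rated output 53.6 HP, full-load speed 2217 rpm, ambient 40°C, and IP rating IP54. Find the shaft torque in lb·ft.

127 lb·ft

P_out = 53.6 × 746 = 39986 W
ω = 2π × 2217/60 = 232.2 rad/s
τ = P_out/ω = 39986/232.2 = 172.2 N·m
In lb·ft: 172.2/1.356 = 127 lb·ft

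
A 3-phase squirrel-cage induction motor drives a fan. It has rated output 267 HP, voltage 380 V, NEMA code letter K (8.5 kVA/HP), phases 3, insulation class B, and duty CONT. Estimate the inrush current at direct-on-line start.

3450 A

S_LR = 8.5 × 267 = 2269.5 kVA
I_LR = S_LR/(√3·V_L) = 2269500/(1.732×380) = 3450 A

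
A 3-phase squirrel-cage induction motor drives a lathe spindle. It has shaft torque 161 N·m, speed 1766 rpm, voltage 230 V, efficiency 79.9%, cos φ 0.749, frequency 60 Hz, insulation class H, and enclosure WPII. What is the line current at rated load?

125 A

ω = 2π×1766/60 = 184.9 rad/s; P_out = τω = 161 × 184.9 = 29769 W
P_in = P_out / η = 29769 / 0.799 = 37258 W
I_L = P_in / (√3·V_L·cosφ) = 37258 / (1.732 × 230 × 0.749) = 125 A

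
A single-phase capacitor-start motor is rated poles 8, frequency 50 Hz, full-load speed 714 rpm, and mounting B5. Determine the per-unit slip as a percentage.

4.8 %

n_s = 120f/p = 120×50/8 = 750 rpm
s = (n_s − n)/n_s = (750 − 714)/750 = 0.0480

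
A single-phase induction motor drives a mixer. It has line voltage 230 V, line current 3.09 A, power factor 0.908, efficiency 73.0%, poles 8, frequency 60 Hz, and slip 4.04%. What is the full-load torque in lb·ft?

3.84 lb·ft

P_in = V·I·cosφ = 230 × 3.09 × 0.908 = 645 W
P_out = η·P_in = 0.73 × 645 = 471 W
n_s = 120×60/8 = 900 rpm; n = 900×(1−0.0404) = 864 rpm
ω = 2π×864/60 = 90.48 rad/s
τ = P_out/ω = 471/90.48 = 5.206 N·m
In lb·ft: 5.206/1.356 = 3.84 lb·ft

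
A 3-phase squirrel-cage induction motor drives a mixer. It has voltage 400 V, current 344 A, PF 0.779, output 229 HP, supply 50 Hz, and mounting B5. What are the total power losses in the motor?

P_in = √3·V·I·cosφ = 1.732×400×344×0.779 = 185654 W
P_out = 229×746 = 170834 W
Losses = P_in − P_out = 185654 − 170834 = 14820 W

14800 W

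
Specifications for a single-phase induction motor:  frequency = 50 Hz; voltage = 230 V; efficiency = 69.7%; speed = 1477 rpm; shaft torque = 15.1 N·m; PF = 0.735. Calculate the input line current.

19.8 A

ω = 2π×1477/60 = 154.7 rad/s; P_out = τω = 15.1 × 154.7 = 2336 W
P_in = P_out / η = 2336 / 0.697 = 3352 W
I = P_in / (V·cosφ) = 3352 / (230 × 0.735) = 19.8 A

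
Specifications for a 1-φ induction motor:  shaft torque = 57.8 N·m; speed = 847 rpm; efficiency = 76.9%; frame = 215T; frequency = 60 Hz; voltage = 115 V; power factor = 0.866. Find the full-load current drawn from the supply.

66.9 A

ω = 2π×847/60 = 88.7 rad/s; P_out = τω = 57.8 × 88.7 = 5127 W
P_in = P_out / η = 5127 / 0.769 = 6667 W
I = P_in / (V·cosφ) = 6667 / (115 × 0.866) = 66.9 A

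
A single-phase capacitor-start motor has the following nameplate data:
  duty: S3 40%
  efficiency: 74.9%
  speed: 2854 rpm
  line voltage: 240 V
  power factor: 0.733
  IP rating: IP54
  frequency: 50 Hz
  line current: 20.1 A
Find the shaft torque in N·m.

8.86 N·m

P_in = V·I·cosφ = 240 × 20.1 × 0.733 = 3536 W
P_out = η·P_in = 0.749 × 3536 = 2648 W
n = 2854 rpm
ω = 2π×2854/60 = 298.9 rad/s
τ = P_out/ω = 2648/298.9 = 8.86 N·m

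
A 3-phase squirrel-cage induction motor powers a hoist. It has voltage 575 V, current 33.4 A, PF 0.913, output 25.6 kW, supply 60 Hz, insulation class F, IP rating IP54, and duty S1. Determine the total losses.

P_in = √3·V·I·cosφ = 1.732×575×33.4×0.913 = 30369 W
P_out = 25600 W
Losses = P_in − P_out = 30369 − 25600 = 4769 W

4.77 kW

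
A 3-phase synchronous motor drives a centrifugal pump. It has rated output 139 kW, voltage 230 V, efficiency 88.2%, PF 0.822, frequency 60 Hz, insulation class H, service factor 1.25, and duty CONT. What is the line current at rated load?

P_out = 139 kW = 139000 W
P_in = P_out / η = 139000 / 0.882 = 157596 W
I_L = P_in / (√3·V_L·cosφ) = 157596 / (1.732 × 230 × 0.822) = 481 A

481 A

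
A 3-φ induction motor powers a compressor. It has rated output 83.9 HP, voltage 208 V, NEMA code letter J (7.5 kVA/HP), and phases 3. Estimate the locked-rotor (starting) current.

S_LR = 7.5 × 83.9 = 629.25 kVA
I_LR = S_LR/(√3·V_L) = 629250/(1.732×208) = 1750 A

1750 A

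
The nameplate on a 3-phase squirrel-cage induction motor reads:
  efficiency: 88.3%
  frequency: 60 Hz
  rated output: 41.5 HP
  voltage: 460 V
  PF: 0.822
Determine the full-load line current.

P_out = 41.5 × 746 = 30959 W
P_in = P_out / η = 30959 / 0.883 = 35061 W
I_L = P_in / (√3·V_L·cosφ) = 35061 / (1.732 × 460 × 0.822) = 53.5 A

53.5 A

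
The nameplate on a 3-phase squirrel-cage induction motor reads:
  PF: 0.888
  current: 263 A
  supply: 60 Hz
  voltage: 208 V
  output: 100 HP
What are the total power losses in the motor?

9540 W

P_in = √3·V·I·cosφ = 1.732×208×263×0.888 = 84136 W
P_out = 100×746 = 74600 W
Losses = P_in − P_out = 84136 − 74600 = 9536 W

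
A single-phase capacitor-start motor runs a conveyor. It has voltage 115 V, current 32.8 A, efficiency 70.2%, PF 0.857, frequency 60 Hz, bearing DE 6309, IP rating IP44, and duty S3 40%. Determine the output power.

P_in = V·I·cosφ = 115 × 32.8 × 0.857 = 3233 W
P_out = η·P_in = 0.702 × 3233 = 2270 W

2.27 kW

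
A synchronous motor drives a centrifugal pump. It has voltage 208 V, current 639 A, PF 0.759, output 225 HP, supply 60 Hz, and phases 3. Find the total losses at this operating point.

6880 W

P_in = √3·V·I·cosφ = 1.732×208×639×0.759 = 174725 W
P_out = 225×746 = 167850 W
Losses = P_in − P_out = 174725 − 167850 = 6875 W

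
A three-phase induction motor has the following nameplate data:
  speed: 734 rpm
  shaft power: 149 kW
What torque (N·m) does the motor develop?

1940 N·m

ω = 2π × 734/60 = 76.86 rad/s
τ = P/ω = 149000/76.86 = 1940 N·m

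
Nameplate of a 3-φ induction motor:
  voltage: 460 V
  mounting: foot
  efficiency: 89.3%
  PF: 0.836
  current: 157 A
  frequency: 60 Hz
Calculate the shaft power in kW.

93.4 kW

P_in = √3·V·I·cosφ = 1.732 × 460 × 157 × 0.836 = 104571 W
P_out = η·P_in = 0.893 × 104571 = 93382 W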